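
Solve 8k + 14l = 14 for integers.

Step 1: Check solvability.
gcd(8, 14) = 2
Since 2 divides 14, solutions exist.

Step 2: Apply extended Euclidean algorithm to find gcd.
We find integers such that 8*x0 + 14*y0 = 2

Step 3: Scale the particular solution.
Multiply by 14/2 = 7:
k = 14, l = -7

Step 4: Verify.
8*(14) + 14*(-7) = 14 = 14 ✓

k = 14, l = -7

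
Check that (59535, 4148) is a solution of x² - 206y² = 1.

Compute x² = 59535² = 3544416225
Compute 206y² = 206·4148² = 206·17205904 = 3544416224
x² - 206y² = 3544416225 - 3544416224 = 1
Since this equals 1, (59535, 4148) is a solution.

Yes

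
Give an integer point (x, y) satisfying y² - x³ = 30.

Try small integer x values and check whether x³ + 30 is a perfect square.
x = 19: x³ + 30 = 19³ + 30 = 6859 + 30 = 6889
Is 6889 a perfect square? 83² = 6889 ✓
So (x, y) = (19, 83) is a solution.

x = 19, y = 83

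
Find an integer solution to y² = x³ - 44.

Try small integer x values and check whether x³ - 44 is a perfect square.
x = 5: x³ - 44 = 5³ - 44 = 125 - 44 = 81
Is 81 a perfect square? 9² = 81 ✓
So (x, y) = (5, -9) is a solution.

x = 5, y = -9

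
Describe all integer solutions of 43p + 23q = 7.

Step 1: Compute gcd(43, 23) = 1.
Since 1 divides 7, solutions exist.

Step 2: Find a particular solution using extended Euclidean algorithm.
We get p₀ = -56, q₀ = 105.
Check: 43*-56 + 23*105 = 7 = 7 ✓

Step 3: Write the general solution.
p = -56 + (23/1)t = -56 + 23t
q = 105 - (43/1)t = 105 - 43t
for any integer t.

p = -56 + 23t, q = 105 - 43t for integer t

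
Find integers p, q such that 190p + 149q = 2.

Step 1: Check solvability.
gcd(190, 149) = 1
Since 1 divides 2, solutions exist.

Step 2: Apply extended Euclidean algorithm to find gcd.
We find integers such that 190*x0 + 149*y0 = 1

Step 3: Scale the particular solution.
Multiply by 2/1 = 2:
p = 80, q = -102

Step 4: Verify.
190*(80) + 149*(-102) = 2 = 2 ✓

p = 80, q = -102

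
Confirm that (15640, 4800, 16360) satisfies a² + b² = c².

Compute a² + b² = 15640² + 4800² = 244609600 + 23040000 = 267649600
Compute c² = 16360² = 267649600
Since 267649600 = 267649600, confirmed.

Yes, it is a Pythagorean triple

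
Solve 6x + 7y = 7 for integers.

Step 1: Check solvability.
gcd(6, 7) = 1
Since 1 divides 7, solutions exist.

Step 2: Apply extended Euclidean algorithm to find gcd.
We find integers such that 6*x0 + 7*y0 = 1

Step 3: Scale the particular solution.
Multiply by 7/1 = 7:
x = -7, y = 7

Step 4: Verify.
6*(-7) + 7*(7) = 7 = 7 ✓

x = -7, y = 7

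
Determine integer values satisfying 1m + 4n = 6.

Step 1: Check solvability.
gcd(1, 4) = 1
Since 1 divides 6, solutions exist.

Step 2: Apply extended Euclidean algorithm to find gcd.
We find integers such that 1*x0 + 4*y0 = 1

Step 3: Scale the particular solution.
Multiply by 6/1 = 6:
m = 6, n = 0

Step 4: Verify.
1*(6) + 4*(0) = 6 = 6 ✓

m = 6, n = 0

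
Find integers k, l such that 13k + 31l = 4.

Step 1: Check solvability.
gcd(13, 31) = 1
Since 1 divides 4, solutions exist.

Step 2: Apply extended Euclidean algorithm to find gcd.
We find integers such that 13*x0 + 31*y0 = 1

Step 3: Scale the particular solution.
Multiply by 4/1 = 4:
k = 48, l = -20

Step 4: Verify.
13*(48) + 31*(-20) = 4 = 4 ✓

k = 48, l = -20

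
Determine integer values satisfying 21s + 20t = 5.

Step 1: Check solvability.
gcd(21, 20) = 1
Since 1 divides 5, solutions exist.

Step 2: Apply extended Euclidean algorithm to find gcd.
We find integers such that 21*x0 + 20*y0 = 1

Step 3: Scale the particular solution.
Multiply by 5/1 = 5:
s = 5, t = -5

Step 4: Verify.
21*(5) + 20*(-5) = 5 = 5 ✓

s = 5, t = -5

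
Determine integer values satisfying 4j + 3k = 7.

Step 1: Check solvability.
gcd(4, 3) = 1
Since 1 divides 7, solutions exist.

Step 2: Apply extended Euclidean algorithm to find gcd.
We find integers such that 4*x0 + 3*y0 = 1

Step 3: Scale the particular solution.
Multiply by 7/1 = 7:
j = 7, k = -7

Step 4: Verify.
4*(7) + 3*(-7) = 7 = 7 ✓

j = 7, k = -7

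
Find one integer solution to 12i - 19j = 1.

Step 1: Check solvability.
gcd(12, 19) = 1
Since 1 divides 1, solutions exist.

Step 2: Apply extended Euclidean algorithm to find gcd.
We find integers such that 12*x0 + 19*y0 = 1

Step 3: Scale the particular solution.
Multiply by 1/1 = 1:
i = 8, j = 5

Step 4: Verify.
12*(8) - 19*(5) = 1 = 1 ✓

i = 8, j = 5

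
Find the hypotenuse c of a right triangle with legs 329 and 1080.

c² = a² + b² = 329² + 1080² = 108241 + 1166400 = 1274641
c = sqrt(1274641) = 1129

1129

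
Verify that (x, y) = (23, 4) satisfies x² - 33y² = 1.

Compute x² = 23² = 529
Compute 33y² = 33·4² = 33·16 = 528
x² - 33y² = 529 - 528 = 1
Since this equals 1, (23, 4) is a solution.

Yes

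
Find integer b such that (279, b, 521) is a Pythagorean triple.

b² = c² - a² = 521² - 279² = 271441 - 77841 = 193600
b = sqrt(193600) = 440

440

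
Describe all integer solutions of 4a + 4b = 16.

Step 1: Compute gcd(4, 4) = 4.
Since 4 divides 16, solutions exist.

Step 2: Find a particular solution using extended Euclidean algorithm.
We get a₀ = 0, b₀ = 4.
Check: 4*0 + 4*4 = 16 = 16 ✓

Step 3: Write the general solution.
a = 0 + (4/4)t = 0 + 1t
b = 4 - (4/4)t = 4 - 1t
for any integer t.

a = 0 + 1t, b = 4 - 1t for integer t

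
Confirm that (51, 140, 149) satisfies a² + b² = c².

Compute a² + b² = 51² + 140² = 2601 + 19600 = 22201
Compute c² = 149² = 22201
Since 22201 = 22201, confirmed.

Yes, it is a Pythagorean triple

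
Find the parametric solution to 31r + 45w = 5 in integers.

Step 1: Compute gcd(31, 45) = 1.
Since 1 divides 5, solutions exist.

Step 2: Find a particular solution using extended Euclidean algorithm.
We get r₀ = 80, w₀ = -55.
Check: 31*80 + 45*-55 = 5 = 5 ✓

Step 3: Write the general solution.
r = 80 + (45/1)t = 80 + 45t
w = -55 - (31/1)t = -55 - 31t
for any integer t.

r = 80 + 45t, w = -55 - 31t for integer t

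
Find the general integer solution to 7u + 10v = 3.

Step 1: Compute gcd(7, 10) = 1.
Since 1 divides 3, solutions exist.

Step 2: Find a particular solution using extended Euclidean algorithm.
We get u₀ = 9, v₀ = -6.
Check: 7*9 + 10*-6 = 3 = 3 ✓

Step 3: Write the general solution.
u = 9 + (10/1)t = 9 + 10t
v = -6 - (7/1)t = -6 - 7t
for any integer t.

u = 9 + 10t, v = -6 - 7t for integer t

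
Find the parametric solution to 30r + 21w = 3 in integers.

Step 1: Compute gcd(30, 21) = 3.
Since 3 divides 3, solutions exist.

Step 2: Find a particular solution using extended Euclidean algorithm.
We get r₀ = -2, w₀ = 3.
Check: 30*-2 + 21*3 = 3 = 3 ✓

Step 3: Write the general solution.
r = -2 + (21/3)t = -2 + 7t
w = 3 - (30/3)t = 3 - 10t
for any integer t.

r = -2 + 7t, w = 3 - 10t for integer t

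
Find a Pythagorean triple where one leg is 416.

We need the other leg and hypotenuse such that 416² + x² = c².
Take x = 1320, c = 1384: 416² + 1320² = 173056 + 1742400 = 1915456 = 1384² ✓
Triple: (1320, 416, 1384)

(1320, 416, 1384)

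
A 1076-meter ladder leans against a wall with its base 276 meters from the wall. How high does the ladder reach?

The ladder, wall, and ground form a right triangle with hypotenuse 1076 and one leg 276.
By the Pythagorean theorem: h² = 1076² - 276² = 1157776 - 76176 = 1081600
h = √1081600 = 1040 meters

1040 meters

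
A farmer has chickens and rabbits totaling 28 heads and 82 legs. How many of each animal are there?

Let c = chickens, r = rabbits.
Heads: c + r = 28
Legs: 2c + 4r = 82
From the first equation, c = 28 - r. Substitute:
2(28 - r) + 4r = 82
56 + 2r = 82
r = (82 - 56)/2 = 13
c = 28 - 13 = 15

Chickens: 15, Rabbits: 13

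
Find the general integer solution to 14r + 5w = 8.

Step 1: Compute gcd(14, 5) = 1.
Since 1 divides 8, solutions exist.

Step 2: Find a particular solution using extended Euclidean algorithm.
We get r₀ = -8, w₀ = 24.
Check: 14*-8 + 5*24 = 8 = 8 ✓

Step 3: Write the general solution.
r = -8 + (5/1)t = -8 + 5t
w = 24 - (14/1)t = 24 - 14t
for any integer t.

r = -8 + 5t, w = 24 - 14t for integer t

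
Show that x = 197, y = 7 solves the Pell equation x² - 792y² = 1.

Compute x² = 197² = 38809
Compute 792y² = 792·7² = 792·49 = 38808
x² - 792y² = 38809 - 38808 = 1
Since this equals 1, (197, 7) is a solution.

Yes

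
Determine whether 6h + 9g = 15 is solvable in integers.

Step 1: Compute gcd(6, 9).
gcd(6, 9) = 3

Step 2: Check divisibility.
Does 3 divide 15? 15 = 3 x 5, so yes.

By the theorem on linear Diophantine equations, 6h + 9g = 15 has integer solutions if and only if gcd(6, 9) divides 15. Since 3 | 15, solutions exist.

Yes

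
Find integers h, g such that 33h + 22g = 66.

Step 1: Check solvability.
gcd(33, 22) = 11
Since 11 divides 66, solutions exist.

Step 2: Apply extended Euclidean algorithm to find gcd.
We find integers such that 33*x0 + 22*y0 = 11

Step 3: Scale the particular solution.
Multiply by 66/11 = 6:
h = 6, g = -6

Step 4: Verify.
33*(6) + 22*(-6) = 66 = 66 ✓

h = 6, g = -6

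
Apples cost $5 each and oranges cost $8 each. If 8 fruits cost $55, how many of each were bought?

Let a = apples, o = oranges.
a + o = 8
5a + 8o = 55
Substitute o = 8 - a:
5a + 8(8 - a) = 55
(5 - 8)a = 55 - 64
-3a = -9
a = 3, o = 8 - 3 = 5

Apples: 3, Oranges: 5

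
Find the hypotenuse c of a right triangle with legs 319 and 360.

c² = a² + b² = 319² + 360² = 101761 + 129600 = 231361
c = 481

481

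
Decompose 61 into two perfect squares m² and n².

We need to find integers m, n > 0 such that m² + n² = 61.
Trying m = 5: n² = 61 - 5² = 61 - 25 = 36
n = 6
Check: 5² + 6² = 25 + 36 = 61 ✓

61 = 5² + 6²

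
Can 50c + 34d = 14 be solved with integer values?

Step 1: Compute gcd(50, 34).
gcd(50, 34) = 2

Step 2: Check divisibility.
Does 2 divide 14? 14 = 2 x 7, so yes.

By the theorem on linear Diophantine equations, 50c + 34d = 14 has integer solutions if and only if gcd(50, 34) divides 14. Since 2 | 14, solutions exist.

Yes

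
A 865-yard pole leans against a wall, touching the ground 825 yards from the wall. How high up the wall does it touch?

The ladder, wall, and ground form a right triangle with hypotenuse 865 and one leg 825.
By the Pythagorean theorem: h² = 865² - 825² = 748225 - 680625 = 67600
h = √67600 = 260 yards

260 yards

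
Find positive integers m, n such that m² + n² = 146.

Search for m with 146 - m² a perfect square.
m = 5: 146 - 5² = 146 - 25 = 121 = 11² ✓
So m = 5, n = 11.

m = 5, n = 11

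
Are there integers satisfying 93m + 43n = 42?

Step 1: Compute gcd(93, 43).
gcd(93, 43) = 1

Step 2: Check divisibility.
Does 1 divide 42? 42 = 1 x 42, so yes.

By the theorem on linear Diophantine equations, 93m + 43n = 42 has integer solutions if and only if gcd(93, 43) divides 42. Since 1 | 42, solutions exist.

Yes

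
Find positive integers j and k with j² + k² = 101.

We need to find integers j, k > 0 such that j² + k² = 101.
Trying j = 1: k² = 101 - 1² = 101 - 1 = 100
k = 10
Check: 1² + 10² = 1 + 100 = 101 ✓

101 = 1² + 10²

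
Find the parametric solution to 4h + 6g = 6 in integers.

Step 1: Compute gcd(4, 6) = 2.
Since 2 divides 6, solutions exist.

Step 2: Find a particular solution using extended Euclidean algorithm.
We get h₀ = -3, g₀ = 3.
Check: 4*-3 + 6*3 = 6 = 6 ✓

Step 3: Write the general solution.
h = -3 + (6/2)t = -3 + 3t
g = 3 - (4/2)t = 3 - 2t
for any integer t.

h = -3 + 3t, g = 3 - 2t for integer t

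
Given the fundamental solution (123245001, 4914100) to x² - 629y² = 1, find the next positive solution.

Solutions to x² - Dy² = 1 are generated by powers of (x₀ + y₀√D).
The next solution satisfies x₁ + y₁√629 = (x₀ + y₀√629)², giving:
x₁ = x₀² + 629y₀² = 123245001² + 629·4914100² = 15189330271490001 + 15189330271490000 = 30378660542980001
y₁ = 2x₀y₀ = 2·123245001·4914100 = 1211276518828200

Verify: 30378660542980001² - 629·1211276518828200² = 922863016385609969184601485960001 - 922863016385609969184601485960000 = 1 ✓

x = 30378660542980001, y = 1211276518828200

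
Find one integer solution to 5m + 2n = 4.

Step 1: Check solvability.
gcd(5, 2) = 1
Since 1 divides 4, solutions exist.

Step 2: Apply extended Euclidean algorithm to find gcd.
We find integers such that 5*x0 + 2*y0 = 1

Step 3: Scale the particular solution.
Multiply by 4/1 = 4:
m = 4, n = -8

Step 4: Verify.
5*(4) + 2*(-8) = 4 = 4 ✓

m = 4, n = -8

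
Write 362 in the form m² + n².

We need to find integers m, n > 0 such that m² + n² = 362.
Trying m = 1: n² = 362 - 1² = 362 - 1 = 361
n = 19
Check: 1² + 19² = 1 + 361 = 362 ✓

362 = 1² + 19²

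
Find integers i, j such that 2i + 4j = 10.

Step 1: Check solvability.
gcd(2, 4) = 2
Since 2 divides 10, solutions exist.

Step 2: Apply extended Euclidean algorithm to find gcd.
We find integers such that 2*x0 + 4*y0 = 2

Step 3: Scale the particular solution.
Multiply by 10/2 = 5:
i = 5, j = 0

Step 4: Verify.
2*(5) + 4*(0) = 10 = 10 ✓

i = 5, j = 0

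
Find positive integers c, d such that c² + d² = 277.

Search for c with 277 - c² a perfect square.
c = 9: 277 - 9² = 277 - 81 = 196 = 14² ✓
So c = 9, d = 14.

c = 9, d = 14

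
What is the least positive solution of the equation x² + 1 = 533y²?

We need x² = 533y² - 1. Try successive y:
y = 1: x² = 533·1² - 1 = 532, not a perfect square
y = 2: x² = 533·2² - 1 = 2131, not a perfect square
y = 3: x² = 533·3² - 1 = 4796, not a perfect square
...
y = 265: x² = 533·265² - 1 = 37429924 = 6118² ✓
Check: 6118² - 533·265² = 37429924 - 37429925 = -1 ✓

x = 6118, y = 265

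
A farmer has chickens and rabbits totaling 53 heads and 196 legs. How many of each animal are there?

Let c = chickens, r = rabbits.
Heads: c + r = 53
Legs: 2c + 4r = 196
From the first equation, c = 53 - r. Substitute:
2(53 - r) + 4r = 196
106 + 2r = 196
r = (196 - 106)/2 = 45
c = 53 - 45 = 8

Chickens: 8, Rabbits: 45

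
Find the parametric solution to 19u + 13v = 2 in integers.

Step 1: Compute gcd(19, 13) = 1.
Since 1 divides 2, solutions exist.

Step 2: Find a particular solution using extended Euclidean algorithm.
We get u₀ = -4, v₀ = 6.
Check: 19*-4 + 13*6 = 2 = 2 ✓

Step 3: Write the general solution.
u = -4 + (13/1)t = -4 + 13t
v = 6 - (19/1)t = 6 - 19t
for any integer t.

u = -4 + 13t, v = 6 - 19t for integer t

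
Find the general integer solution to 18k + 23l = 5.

Step 1: Compute gcd(18, 23) = 1.
Since 1 divides 5, solutions exist.

Step 2: Find a particular solution using extended Euclidean algorithm.
We get k₀ = 45, l₀ = -35.
Check: 18*45 + 23*-35 = 5 = 5 ✓

Step 3: Write the general solution.
k = 45 + (23/1)t = 45 + 23t
l = -35 - (18/1)t = -35 - 18t
for any integer t.

k = 45 + 23t, l = -35 - 18t for integer t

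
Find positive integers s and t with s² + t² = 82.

We need to find integers s, t > 0 such that s² + t² = 82.
Trying s = 1: t² = 82 - 1² = 82 - 1 = 81
t = 9
Check: 1² + 9² = 1 + 81 = 82 ✓

82 = 1² + 9²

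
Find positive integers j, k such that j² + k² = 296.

Search for j with 296 - j² a perfect square.
j = 10: 296 - 10² = 296 - 100 = 196 = 14² ✓
So j = 10, k = 14.

j = 10, k = 14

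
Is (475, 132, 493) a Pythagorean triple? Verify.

Compute a² + b² = 475² + 132² = 225625 + 17424 = 243049
Compute c² = 493² = 243049
Since 243049 = 243049, confirmed.

Yes, it is a Pythagorean triple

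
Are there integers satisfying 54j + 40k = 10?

Step 1: Compute gcd(54, 40).
gcd(54, 40) = 2

Step 2: Check divisibility.
Does 2 divide 10? 10 = 2 x 5, so yes.

By the theorem on linear Diophantine equations, 54j + 40k = 10 has integer solutions if and only if gcd(54, 40) divides 10. Since 2 | 10, solutions exist.

Yes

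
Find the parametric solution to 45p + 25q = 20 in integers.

Step 1: Compute gcd(45, 25) = 5.
Since 5 divides 20, solutions exist.

Step 2: Find a particular solution using extended Euclidean algorithm.
We get p₀ = -4, q₀ = 8.
Check: 45*-4 + 25*8 = 20 = 20 ✓

Step 3: Write the general solution.
p = -4 + (25/5)t = -4 + 5t
q = 8 - (45/5)t = 8 - 9t
for any integer t.

p = -4 + 5t, q = 8 - 9t for integer t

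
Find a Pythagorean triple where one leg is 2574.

We need the other leg and hypotenuse such that 2574² + x² = c².
Take x = 432, c = 2610: 2574² + 432² = 6625476 + 186624 = 6812100 = 2610² ✓
Triple: (2574, 432, 2610)

(2574, 432, 2610)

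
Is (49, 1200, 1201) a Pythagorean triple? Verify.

Compute a² + b² = 49² + 1200² = 2401 + 1440000 = 1442401
Compute c² = 1201² = 1442401
Since 1442401 = 1442401, confirmed.

Yes, it is a Pythagorean triple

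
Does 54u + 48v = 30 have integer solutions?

Step 1: Compute gcd(54, 48).
gcd(54, 48) = 6

Step 2: Check divisibility.
Does 6 divide 30? 30 = 6 x 5, so yes.

By the theorem on linear Diophantine equations, 54u + 48v = 30 has integer solutions if and only if gcd(54, 48) divides 30. Since 6 | 30, solutions exist.

Yes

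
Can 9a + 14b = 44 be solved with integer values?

Step 1: Compute gcd(9, 14).
gcd(9, 14) = 1

Step 2: Check divisibility.
Does 1 divide 44? 44 = 1 x 44, so yes.

By the theorem on linear Diophantine equations, 9a + 14b = 44 has integer solutions if and only if gcd(9, 14) divides 44. Since 1 | 44, solutions exist.

Yes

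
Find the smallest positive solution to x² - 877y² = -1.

We need x² = 877y² - 1. Try successive y:
y = 1: x² = 877·1² - 1 = 876, not a perfect square
y = 2: x² = 877·2² - 1 = 3507, not a perfect square
y = 3: x² = 877·3² - 1 = 7892, not a perfect square
...
y = 8149: x² = 877·8149² - 1 = 58238238276 = 241326² ✓
Check: 241326² - 877·8149² = 58238238276 - 58238238277 = -1 ✓

x = 241326, y = 8149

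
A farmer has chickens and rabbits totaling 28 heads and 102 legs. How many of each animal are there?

Let c = chickens, r = rabbits.
Heads: c + r = 28
Legs: 2c + 4r = 102
From the first equation, c = 28 - r. Substitute:
2(28 - r) + 4r = 102
56 + 2r = 102
r = (102 - 56)/2 = 23
c = 28 - 23 = 5

Chickens: 5, Rabbits: 23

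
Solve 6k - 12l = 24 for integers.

Step 1: Check solvability.
gcd(6, 12) = 6
Since 6 divides 24, solutions exist.

Step 2: Apply extended Euclidean algorithm to find gcd.
We find integers such that 6*x0 + 12*y0 = 6

Step 3: Scale the particular solution.
Multiply by 24/6 = 4:
k = 4, l = 0

Step 4: Verify.
6*(4) - 12*(0) = 24 = 24 ✓

k = 4, l = 0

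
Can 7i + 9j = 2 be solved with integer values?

Step 1: Compute gcd(7, 9).
gcd(7, 9) = 1

Step 2: Check divisibility.
Does 1 divide 2? 2 = 1 x 2, so yes.

By the theorem on linear Diophantine equations, 7i + 9j = 2 has integer solutions if and only if gcd(7, 9) divides 2. Since 1 | 2, solutions exist.

Yes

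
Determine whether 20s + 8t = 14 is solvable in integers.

Step 1: Compute gcd(20, 8).
gcd(20, 8) = 4

Step 2: Check divisibility.
Does 4 divide 14? 14 = 4 x 3 + 2, so no.

By the theorem on linear Diophantine equations, 20s + 8t = 14 has integer solutions if and only if gcd(20, 8) divides 14. Since 4 does not divide 14, no solutions exist.

No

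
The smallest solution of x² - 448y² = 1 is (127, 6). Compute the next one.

Solutions to x² - Dy² = 1 are generated by powers of (x₀ + y₀√D).
The next solution satisfies x₁ + y₁√448 = (x₀ + y₀√448)², giving:
x₁ = x₀² + 448y₀² = 127² + 448·6² = 16129 + 16128 = 32257
y₁ = 2x₀y₀ = 2·127·6 = 1524

Verify: 32257² - 448·1524² = 1040514049 - 1040514048 = 1 ✓

x = 32257, y = 1524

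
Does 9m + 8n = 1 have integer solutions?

Step 1: Compute gcd(9, 8).
gcd(9, 8) = 1

Step 2: Check divisibility.
Does 1 divide 1? 1 = 1 x 1, so yes.

By the theorem on linear Diophantine equations, 9m + 8n = 1 has integer solutions if and only if gcd(9, 8) divides 1. Since 1 | 1, solutions exist.

Yes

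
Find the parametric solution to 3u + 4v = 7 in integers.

Step 1: Compute gcd(3, 4) = 1.
Since 1 divides 7, solutions exist.

Step 2: Find a particular solution using extended Euclidean algorithm.
We get u₀ = -7, v₀ = 7.
Check: 3*-7 + 4*7 = 7 = 7 ✓

Step 3: Write the general solution.
u = -7 + (4/1)t = -7 + 4t
v = 7 - (3/1)t = 7 - 3t
for any integer t.

u = -7 + 4t, v = 7 - 3t for integer t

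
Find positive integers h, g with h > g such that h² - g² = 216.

Factor: h² - g² = (h+g)(h-g) = 216.
We need two factors of 216 with the same parity.
Use h+g = 108 and h-g = 2 (product 108·2 = 216).
Adding: 2h = 110, so h = 55.
Subtracting: 2g = 106, so g = 53.
Check: 55² - 53² = 3025 - 2809 = 216 ✓

h = 55, g = 53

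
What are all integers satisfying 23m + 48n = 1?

Step 1: Compute gcd(23, 48) = 1.
Since 1 divides 1, solutions exist.

Step 2: Find a particular solution using extended Euclidean algorithm.
We get m₀ = 23, n₀ = -11.
Check: 23*23 + 48*-11 = 1 = 1 ✓

Step 3: Write the general solution.
m = 23 + (48/1)t = 23 + 48t
n = -11 - (23/1)t = -11 - 23t
for any integer t.

m = 23 + 48t, n = -11 - 23t for integer t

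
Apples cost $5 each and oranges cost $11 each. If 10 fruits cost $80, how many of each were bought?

Let a = apples, o = oranges.
a + o = 10
5a + 11o = 80
Substitute o = 10 - a:
5a + 11(10 - a) = 80
(5 - 11)a = 80 - 110
-6a = -30
a = 5, o = 10 - 5 = 5

Apples: 5, Oranges: 5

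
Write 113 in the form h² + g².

We need to find integers h, g > 0 such that h² + g² = 113.
Trying h = 7: g² = 113 - 7² = 113 - 49 = 64
g = 8
Check: 7² + 8² = 49 + 64 = 113 ✓

113 = 7² + 8²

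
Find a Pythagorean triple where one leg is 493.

We need the other leg and hypotenuse such that 493² + x² = c².
Take x = 276, c = 565: 493² + 276² = 243049 + 76176 = 319225 = 565² ✓
Triple: (493, 276, 565)

(493, 276, 565)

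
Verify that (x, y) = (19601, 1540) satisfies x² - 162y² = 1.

Compute x² = 19601² = 384199201
Compute 162y² = 162·1540² = 162·2371600 = 384199200
x² - 162y² = 384199201 - 384199200 = 1
Since this equals 1, (19601, 1540) is a solution.

Yes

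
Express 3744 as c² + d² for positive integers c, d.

We need to find integers c, d > 0 such that c² + d² = 3744.
Trying c = 12: d² = 3744 - 12² = 3744 - 144 = 3600
d = 60
Check: 12² + 60² = 144 + 3600 = 3744 ✓

3744 = 12² + 60²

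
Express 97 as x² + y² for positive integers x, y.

We need to find integers x, y > 0 such that x² + y² = 97.
Trying x = 4: y² = 97 - 4² = 97 - 16 = 81
y = 9
Check: 4² + 9² = 16 + 81 = 97 ✓

97 = 4² + 9²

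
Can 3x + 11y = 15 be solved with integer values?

Step 1: Compute gcd(3, 11).
gcd(3, 11) = 1

Step 2: Check divisibility.
Does 1 divide 15? 15 = 1 x 15, so yes.

By the theorem on linear Diophantine equations, 3x + 11y = 15 has integer solutions if and only if gcd(3, 11) divides 15. Since 1 | 15, solutions exist.

Yes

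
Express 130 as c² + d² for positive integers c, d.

We need to find integers c, d > 0 such that c² + d² = 130.
Trying c = 3: d² = 130 - 3² = 130 - 9 = 121
d = 11
Check: 3² + 11² = 9 + 121 = 130 ✓

130 = 3² + 11²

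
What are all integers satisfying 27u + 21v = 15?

Step 1: Compute gcd(27, 21) = 3.
Since 3 divides 15, solutions exist.

Step 2: Find a particular solution using extended Euclidean algorithm.
We get u₀ = -15, v₀ = 20.
Check: 27*-15 + 21*20 = 15 = 15 ✓

Step 3: Write the general solution.
u = -15 + (21/3)t = -15 + 7t
v = 20 - (27/3)t = 20 - 9t
for any integer t.

u = -15 + 7t, v = 20 - 9t for integer t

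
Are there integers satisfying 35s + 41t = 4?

Step 1: Compute gcd(35, 41).
gcd(35, 41) = 1

Step 2: Check divisibility.
Does 1 divide 4? 4 = 1 x 4, so yes.

By the theorem on linear Diophantine equations, 35s + 41t = 4 has integer solutions if and only if gcd(35, 41) divides 4. Since 1 | 4, solutions exist.

Yes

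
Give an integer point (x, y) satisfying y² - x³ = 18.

Try small integer x values and check whether x³ + 18 is a perfect square.
x = 7: x³ + 18 = 7³ + 18 = 343 + 18 = 361
Is 361 a perfect square? 19² = 361 ✓
So (x, y) = (7, -19) is a solution.

x = 7, y = -19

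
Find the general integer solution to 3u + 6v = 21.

Step 1: Compute gcd(3, 6) = 3.
Since 3 divides 21, solutions exist.

Step 2: Find a particular solution using extended Euclidean algorithm.
We get u₀ = 7, v₀ = 0.
Check: 3*7 + 6*0 = 21 = 21 ✓

Step 3: Write the general solution.
u = 7 + (6/3)t = 7 + 2t
v = 0 - (3/3)t = 0 - 1t
for any integer t.

u = 7 + 2t, v = 0 - 1t for integer t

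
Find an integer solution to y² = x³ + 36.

Try small integer x values and check whether x³ + 36 is a perfect square.
x = -3: x³ + 36 = -3³ + 36 = -27 + 36 = 9
Is 9 a perfect square? 3² = 9 ✓
So (x, y) = (-3, -3) is a solution.

x = -3, y = -3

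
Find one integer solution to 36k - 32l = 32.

Step 1: Check solvability.
gcd(36, 32) = 4
Since 4 divides 32, solutions exist.

Step 2: Apply extended Euclidean algorithm to find gcd.
We find integers such that 36*x0 + 32*y0 = 4

Step 3: Scale the particular solution.
Multiply by 32/4 = 8:
k = 8, l = 8

Step 4: Verify.
36*(8) - 32*(8) = 32 = 32 ✓

k = 8, l = 8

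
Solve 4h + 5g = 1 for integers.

Step 1: Check solvability.
gcd(4, 5) = 1
Since 1 divides 1, solutions exist.

Step 2: Apply extended Euclidean algorithm to find gcd.
We find integers such that 4*x0 + 5*y0 = 1

Step 3: Scale the particular solution.
Multiply by 1/1 = 1:
h = -1, g = 1

Step 4: Verify.
4*(-1) + 5*(1) = 1 = 1 ✓

h = -1, g = 1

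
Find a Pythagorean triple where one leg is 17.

We need the other leg and hypotenuse such that 17² + x² = c².
Take x = 144, c = 145: 17² + 144² = 289 + 20736 = 21025 = 145² ✓
Triple: (17, 144, 145)

(17, 144, 145)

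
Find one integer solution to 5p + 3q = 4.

Step 1: Check solvability.
gcd(5, 3) = 1
Since 1 divides 4, solutions exist.

Step 2: Apply extended Euclidean algorithm to find gcd.
We find integers such that 5*x0 + 3*y0 = 1

Step 3: Scale the particular solution.
Multiply by 4/1 = 4:
p = -4, q = 8

Step 4: Verify.
5*(-4) + 3*(8) = 4 = 4 ✓

p = -4, q = 8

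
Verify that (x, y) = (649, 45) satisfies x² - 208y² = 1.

Compute x² = 649² = 421201
Compute 208y² = 208·45² = 208·2025 = 421200
x² - 208y² = 421201 - 421200 = 1
Since this equals 1, (649, 45) is a solution.

Yes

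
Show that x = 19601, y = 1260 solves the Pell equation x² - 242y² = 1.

Compute x² = 19601² = 384199201
Compute 242y² = 242·1260² = 242·1587600 = 384199200
x² - 242y² = 384199201 - 384199200 = 1
Since this equals 1, (19601, 1260) is a solution.

Yes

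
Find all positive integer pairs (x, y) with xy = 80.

The positive divisors of 80 are: 1, 2, 4, 5, 8, 10, 16, 20, 40, 80.
Each divisor d gives the pair (d, 80/d):
(1, 80), (2, 40), (4, 20), (5, 16), (8, 10), (10, 8), (16, 5), (20, 4), (40, 2), (80, 1)

(1, 80), (2, 40), (4, 20), (5, 16), (8, 10), (10, 8), (16, 5), (20, 4), (40, 2), (80, 1)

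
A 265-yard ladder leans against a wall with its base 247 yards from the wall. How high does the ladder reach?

The ladder, wall, and ground form a right triangle with hypotenuse 265 and one leg 247.
By the Pythagorean theorem: h² = 265² - 247² = 70225 - 61009 = 9216
h = √9216 = 96 yards

96 yards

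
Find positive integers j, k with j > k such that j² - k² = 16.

Factor: j² - k² = (j+k)(j-k) = 16.
We need two factors of 16 with the same parity.
Use j+k = 8 and j-k = 2 (product 8·2 = 16).
Adding: 2j = 10, so j = 5.
Subtracting: 2k = 6, so k = 3.
Check: 5² - 3² = 25 - 9 = 16 ✓

j = 5, k = 3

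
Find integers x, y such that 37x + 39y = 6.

Step 1: Check solvability.
gcd(37, 39) = 1
Since 1 divides 6, solutions exist.

Step 2: Apply extended Euclidean algorithm to find gcd.
We find integers such that 37*x0 + 39*y0 = 1

Step 3: Scale the particular solution.
Multiply by 6/1 = 6:
x = 114, y = -108

Step 4: Verify.
37*(114) + 39*(-108) = 6 = 6 ✓

x = 114, y = -108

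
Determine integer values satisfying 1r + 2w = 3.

Step 1: Check solvability.
gcd(1, 2) = 1
Since 1 divides 3, solutions exist.

Step 2: Apply extended Euclidean algorithm to find gcd.
We find integers such that 1*x0 + 2*y0 = 1

Step 3: Scale the particular solution.
Multiply by 3/1 = 3:
r = 3, w = 0

Step 4: Verify.
1*(3) + 2*(0) = 3 = 3 ✓

r = 3, w = 0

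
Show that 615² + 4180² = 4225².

Compute a² + b²:
615² + 4180² = 378225 + 17472400 = 17850625
Compute c²:
4225² = 17850625
Since 17850625 = 17850625, it is a Pythagorean triple.

Yes, it is a Pythagorean triple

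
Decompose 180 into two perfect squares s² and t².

We need to find integers s, t > 0 such that s² + t² = 180.
Trying s = 6: t² = 180 - 6² = 180 - 36 = 144
t = 12
Check: 6² + 12² = 36 + 144 = 180 ✓

180 = 6² + 12²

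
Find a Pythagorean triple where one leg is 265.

We need the other leg and hypotenuse such that 265² + x² = c².
Take x = 1392, c = 1417: 265² + 1392² = 70225 + 1937664 = 2007889 = 1417² ✓
Triple: (265, 1392, 1417)

(265, 1392, 1417)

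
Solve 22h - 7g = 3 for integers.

Step 1: Check solvability.
gcd(22, 7) = 1
Since 1 divides 3, solutions exist.

Step 2: Apply extended Euclidean algorithm to find gcd.
We find integers such that 22*x0 + 7*y0 = 1

Step 3: Scale the particular solution.
Multiply by 3/1 = 3:
h = 3, g = 9

Step 4: Verify.
22*(3) - 7*(9) = 3 = 3 ✓

h = 3, g = 9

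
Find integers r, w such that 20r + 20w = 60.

Step 1: Check solvability.
gcd(20, 20) = 20
Since 20 divides 60, solutions exist.

Step 2: Apply extended Euclidean algorithm to find gcd.
We find integers such that 20*x0 + 20*y0 = 20

Step 3: Scale the particular solution.
Multiply by 60/20 = 3:
r = 0, w = 3

Step 4: Verify.
20*(0) + 20*(3) = 60 = 60 ✓

r = 0, w = 3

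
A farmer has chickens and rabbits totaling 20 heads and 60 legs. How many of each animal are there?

Let c = chickens, r = rabbits.
Heads: c + r = 20
Legs: 2c + 4r = 60
From the first equation, c = 20 - r. Substitute:
2(20 - r) + 4r = 60
40 + 2r = 60
r = (60 - 40)/2 = 10
c = 20 - 10 = 10

Chickens: 10, Rabbits: 10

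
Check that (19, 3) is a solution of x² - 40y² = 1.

Compute x² = 19² = 361
Compute 40y² = 40·3² = 40·9 = 360
x² - 40y² = 361 - 360 = 1
Since this equals 1, (19, 3) is a solution.

Yes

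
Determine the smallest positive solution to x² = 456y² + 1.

We seek the smallest positive integers (x, y) with x² - 456y² = 1, i.e., x² = 456y² + 1.
Try successive y values:
y = 1: x² = 456·1² + 1 = 457, not a perfect square
y = 2: x² = 456·2² + 1 = 1825, not a perfect square
y = 3: x² = 456·3² + 1 = 4105, not a perfect square
... continuing the search (or via continued fractions) ...
y = 48: x² = 456·48² + 1 = 1050625, x = 1025 ✓

Verify: 1025² - 456·48² = 1050625 - 1050624 = 1 ✓

x = 1025, y = 48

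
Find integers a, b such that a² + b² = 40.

We need to find integers a, b > 0 such that a² + b² = 40.
Trying a = 2: b² = 40 - 2² = 40 - 4 = 36
b = 6
Check: 2² + 6² = 4 + 36 = 40 ✓

40 = 2² + 6²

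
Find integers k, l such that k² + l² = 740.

We need to find integers k, l > 0 such that k² + l² = 740.
Trying k = 8: l² = 740 - 8² = 740 - 64 = 676
l = 26
Check: 8² + 26² = 64 + 676 = 740 ✓

740 = 8² + 26²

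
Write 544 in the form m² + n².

We need to find integers m, n > 0 such that m² + n² = 544.
Trying m = 12: n² = 544 - 12² = 544 - 144 = 400
n = 20
Check: 12² + 20² = 144 + 400 = 544 ✓

544 = 12² + 20²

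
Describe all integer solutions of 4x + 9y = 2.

Step 1: Compute gcd(4, 9) = 1.
Since 1 divides 2, solutions exist.

Step 2: Find a particular solution using extended Euclidean algorithm.
We get x₀ = -4, y₀ = 2.
Check: 4*-4 + 9*2 = 2 = 2 ✓

Step 3: Write the general solution.
x = -4 + (9/1)t = -4 + 9t
y = 2 - (4/1)t = 2 - 4t
for any integer t.

x = -4 + 9t, y = 2 - 4t for integer t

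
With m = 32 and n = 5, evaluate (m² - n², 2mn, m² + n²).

a = m² - n² = 1024 - 25 = 999
b = 2mn = 2·32·5 = 320
c = m² + n² = 1024 + 25 = 1049
Verify: 999² + 320² = 998001 + 102400 = 1100401 = 1049² ✓

(999, 320, 1049)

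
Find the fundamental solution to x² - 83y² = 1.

We seek the smallest positive integers (x, y) with x² - 83y² = 1, i.e., x² = 83y² + 1.
Try successive y values:
y = 1: x² = 83·1² + 1 = 84, not a perfect square
y = 2: x² = 83·2² + 1 = 333, not a perfect square
y = 3: x² = 83·3² + 1 = 748, not a perfect square
... continuing the search (or via continued fractions) ...
y = 9: x² = 83·9² + 1 = 6724, x = 82 ✓

Verify: 82² - 83·9² = 6724 - 6723 = 1 ✓

x = 82, y = 9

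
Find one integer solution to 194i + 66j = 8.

Step 1: Check solvability.
gcd(194, 66) = 2
Since 2 divides 8, solutions exist.

Step 2: Apply extended Euclidean algorithm to find gcd.
We find integers such that 194*x0 + 66*y0 = 2

Step 3: Scale the particular solution.
Multiply by 8/2 = 4:
i = 64, j = -188

Step 4: Verify.
194*(64) + 66*(-188) = 8 = 8 ✓

i = 64, j = -188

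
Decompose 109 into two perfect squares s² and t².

We need to find integers s, t > 0 such that s² + t² = 109.
Trying s = 3: t² = 109 - 3² = 109 - 9 = 100
t = 10
Check: 3² + 10² = 9 + 100 = 109 ✓

109 = 3² + 10²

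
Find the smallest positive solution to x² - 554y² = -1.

We need x² = 554y² - 1. Try successive y:
y = 1: x² = 554·1² - 1 = 553, not a perfect square
y = 2: x² = 554·2² - 1 = 2215, not a perfect square
y = 3: x² = 554·3² - 1 = 4985, not a perfect square
...
y = 7405: x² = 554·7405² - 1 = 30378049849 = 174293² ✓
Check: 174293² - 554·7405² = 30378049849 - 30378049850 = -1 ✓

x = 174293, y = 7405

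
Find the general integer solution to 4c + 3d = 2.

Step 1: Compute gcd(4, 3) = 1.
Since 1 divides 2, solutions exist.

Step 2: Find a particular solution using extended Euclidean algorithm.
We get c₀ = 2, d₀ = -2.
Check: 4*2 + 3*-2 = 2 = 2 ✓

Step 3: Write the general solution.
c = 2 + (3/1)t = 2 + 3t
d = -2 - (4/1)t = -2 - 4t
for any integer t.

c = 2 + 3t, d = -2 - 4t for integer t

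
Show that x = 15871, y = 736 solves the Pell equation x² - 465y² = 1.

Compute x² = 15871² = 251888641
Compute 465y² = 465·736² = 465·541696 = 251888640
x² - 465y² = 251888641 - 251888640 = 1
Since this equals 1, (15871, 736) is a solution.

Yes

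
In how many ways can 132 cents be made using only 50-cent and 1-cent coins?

We need non-negative integers (x, y) with 50x + 1y = 132.
For each x from 0 to 2, check if (132 - 50x) is a non-negative multiple of 1.
Solutions (x, y): (0,132), (1,82), (2,32)
Count: 3

3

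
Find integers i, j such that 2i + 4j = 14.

Step 1: Check solvability.
gcd(2, 4) = 2
Since 2 divides 14, solutions exist.

Step 2: Apply extended Euclidean algorithm to find gcd.
We find integers such that 2*x0 + 4*y0 = 2

Step 3: Scale the particular solution.
Multiply by 14/2 = 7:
i = 7, j = 0

Step 4: Verify.
2*(7) + 4*(0) = 14 = 14 ✓

i = 7, j = 0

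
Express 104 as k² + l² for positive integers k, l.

We need to find integers k, l > 0 such that k² + l² = 104.
Trying k = 2: l² = 104 - 2² = 104 - 4 = 100
l = 10
Check: 2² + 10² = 4 + 100 = 104 ✓

104 = 2² + 10²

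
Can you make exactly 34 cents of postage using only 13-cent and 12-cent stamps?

We need non-negative x, y with 13x + 12y = 34.
gcd(13, 12) = 1 divides 34, so integer solutions exist, but checking x = 0..2 shows none with y ≥ 0.
So 34 cannot be made with non-negative stamp counts.

No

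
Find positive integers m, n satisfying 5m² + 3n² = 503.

Try small values of m and check whether (503 - 5m²)/3 is a perfect square.
m = 10: 5·10² = 500, so 3n² = 503 - 500 = 3, giving n² = 1, n = 1.
Check: 5·10² + 3·1² = 500 + 3 = 503 ✓

m = 10, n = 1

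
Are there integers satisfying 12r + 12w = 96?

Step 1: Compute gcd(12, 12).
gcd(12, 12) = 12

Step 2: Check divisibility.
Does 12 divide 96? 96 = 12 x 8, so yes.

By the theorem on linear Diophantine equations, 12r + 12w = 96 has integer solutions if and only if gcd(12, 12) divides 96. Since 12 | 96, solutions exist.

Yes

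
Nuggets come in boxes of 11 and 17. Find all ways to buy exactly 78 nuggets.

We need non-negative integers (x, y) with 11x + 17y = 78.
For each x in 0..7, check if 78 - 11x is a non-negative multiple of 17.
x = 4: 17y = 34, y = 2 ✓

(4 boxes of 11, 2 boxes of 17)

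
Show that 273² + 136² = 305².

Compute a² + b² = 273² + 136² = 74529 + 18496 = 93025
Compute c² = 305² = 93025
Since 93025 = 93025, confirmed.

Yes, it is a Pythagorean triple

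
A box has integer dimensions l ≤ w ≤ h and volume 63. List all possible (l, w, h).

Iterate l from 1 to ⌊63^(1/3)⌋. For each l dividing 63, iterate w ≥ l with w dividing 63/l, and set h = 63/(l·w).
Triples found (4): (1×1×63), (1×3×21), (1×7×9), (3×3×7)

(1×1×63), (1×3×21), (1×7×9), (3×3×7)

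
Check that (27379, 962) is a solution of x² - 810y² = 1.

Compute x² = 27379² = 749609641
Compute 810y² = 810·962² = 810·925444 = 749609640
x² - 810y² = 749609641 - 749609640 = 1
Since this equals 1, (27379, 962) is a solution.

Yes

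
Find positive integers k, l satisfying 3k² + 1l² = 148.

Try small values of k and check whether (148 - 3k²)/1 is a perfect square.
k = 4: 3·4² = 48, so 1l² = 148 - 48 = 100, giving l² = 100, l = 10.
Check: 3·4² + 1·10² = 48 + 100 = 148 ✓

k = 4, l = 10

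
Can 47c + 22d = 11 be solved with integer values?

Step 1: Compute gcd(47, 22).
gcd(47, 22) = 1

Step 2: Check divisibility.
Does 1 divide 11? 11 = 1 x 11, so yes.

By the theorem on linear Diophantine equations, 47c + 22d = 11 has integer solutions if and only if gcd(47, 22) divides 11. Since 1 | 11, solutions exist.

Yes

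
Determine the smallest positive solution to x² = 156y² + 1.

We seek the smallest positive integers (x, y) with x² - 156y² = 1, i.e., x² = 156y² + 1.
Try successive y values:
y = 1: x² = 156·1² + 1 = 157, not a perfect square
y = 2: x² = 156·2² + 1 = 625, x = 25 ✓

Verify: 25² - 156·2² = 625 - 624 = 1 ✓

x = 25, y = 2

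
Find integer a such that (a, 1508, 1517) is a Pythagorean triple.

a² = c² - b² = 1517² - 1508² = 2301289 - 2274064 = 27225
a = sqrt(27225) = 165

165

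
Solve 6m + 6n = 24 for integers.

Step 1: Check solvability.
gcd(6, 6) = 6
Since 6 divides 24, solutions exist.

Step 2: Apply extended Euclidean algorithm to find gcd.
We find integers such that 6*x0 + 6*y0 = 6

Step 3: Scale the particular solution.
Multiply by 24/6 = 4:
m = 0, n = 4

Step 4: Verify.
6*(0) + 6*(4) = 24 = 24 ✓

m = 0, n = 4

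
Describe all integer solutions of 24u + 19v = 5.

Step 1: Compute gcd(24, 19) = 1.
Since 1 divides 5, solutions exist.

Step 2: Find a particular solution using extended Euclidean algorithm.
We get u₀ = 20, v₀ = -25.
Check: 24*20 + 19*-25 = 5 = 5 ✓

Step 3: Write the general solution.
u = 20 + (19/1)t = 20 + 19t
v = -25 - (24/1)t = -25 - 24t
for any integer t.

u = 20 + 19t, v = -25 - 24t for integer t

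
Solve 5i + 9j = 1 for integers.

Step 1: Check solvability.
gcd(5, 9) = 1
Since 1 divides 1, solutions exist.

Step 2: Apply extended Euclidean algorithm to find gcd.
We find integers such that 5*x0 + 9*y0 = 1

Step 3: Scale the particular solution.
Multiply by 1/1 = 1:
i = 2, j = -1

Step 4: Verify.
5*(2) + 9*(-1) = 1 = 1 ✓

i = 2, j = -1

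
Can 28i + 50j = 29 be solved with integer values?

Step 1: Compute gcd(28, 50).
gcd(28, 50) = 2

Step 2: Check divisibility.
Does 2 divide 29? 29 = 2 x 14 + 1, so no.

By the theorem on linear Diophantine equations, 28i + 50j = 29 has integer solutions if and only if gcd(28, 50) divides 29. Since 2 does not divide 29, no solutions exist.

No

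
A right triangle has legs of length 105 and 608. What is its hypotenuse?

c² = a² + b² = 105² + 608² = 11025 + 369664 = 380689
c = 617

617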